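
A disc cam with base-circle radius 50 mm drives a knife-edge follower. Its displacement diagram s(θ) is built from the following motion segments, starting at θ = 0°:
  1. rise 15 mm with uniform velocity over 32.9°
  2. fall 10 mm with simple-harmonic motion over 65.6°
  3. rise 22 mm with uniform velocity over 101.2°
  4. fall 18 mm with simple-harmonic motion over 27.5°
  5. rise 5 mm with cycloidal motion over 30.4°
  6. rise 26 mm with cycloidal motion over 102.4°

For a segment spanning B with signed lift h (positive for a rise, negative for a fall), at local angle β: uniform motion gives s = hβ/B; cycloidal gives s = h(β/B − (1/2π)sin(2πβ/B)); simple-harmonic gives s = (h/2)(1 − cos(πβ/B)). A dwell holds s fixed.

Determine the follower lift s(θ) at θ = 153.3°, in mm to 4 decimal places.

seg 1 [0°–32.9°] uniform, h=15: full span → s += 15 → s = 15.0000
seg 2 [32.9°–98.5°] simple-harmonic, h=-10: full span → s += -10 → s = 5.0000
seg 3 [98.5°–199.7°] uniform, h=22: θ=153.3° here. β=54.8, B=101.2. 22·54.8/101.2 = 11.9130 → s = 16.9130

16.9130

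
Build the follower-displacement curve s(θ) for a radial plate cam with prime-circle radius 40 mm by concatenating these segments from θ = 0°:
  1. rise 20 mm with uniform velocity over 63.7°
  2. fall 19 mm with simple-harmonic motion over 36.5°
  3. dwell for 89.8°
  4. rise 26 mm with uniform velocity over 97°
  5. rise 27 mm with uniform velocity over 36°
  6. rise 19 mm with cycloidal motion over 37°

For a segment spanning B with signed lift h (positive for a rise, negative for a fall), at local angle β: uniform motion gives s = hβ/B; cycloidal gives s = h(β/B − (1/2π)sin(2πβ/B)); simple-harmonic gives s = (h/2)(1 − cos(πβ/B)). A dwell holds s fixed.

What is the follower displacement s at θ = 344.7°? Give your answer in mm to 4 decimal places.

seg 1 [0°–63.7°] uniform, h=20: full span → s += 20 → s = 20.0000
seg 2 [63.7°–100.2°] simple-harmonic, h=-19: full span → s += -19 → s = 1.0000
seg 3 [100.2°–190°] dwell: s stays 1.0000
seg 4 [190°–287°] uniform, h=26: full span → s += 26 → s = 27.0000
seg 5 [287°–323°] uniform, h=27: full span → s += 27 → s = 54.0000
seg 6 [323°–360°] cycloidal, h=19: θ=344.7° here. β=21.7, B=37. 19·(0.5865 − sin(2π·0.5865)/(2π)) = 12.7068 → s = 66.7068

66.7068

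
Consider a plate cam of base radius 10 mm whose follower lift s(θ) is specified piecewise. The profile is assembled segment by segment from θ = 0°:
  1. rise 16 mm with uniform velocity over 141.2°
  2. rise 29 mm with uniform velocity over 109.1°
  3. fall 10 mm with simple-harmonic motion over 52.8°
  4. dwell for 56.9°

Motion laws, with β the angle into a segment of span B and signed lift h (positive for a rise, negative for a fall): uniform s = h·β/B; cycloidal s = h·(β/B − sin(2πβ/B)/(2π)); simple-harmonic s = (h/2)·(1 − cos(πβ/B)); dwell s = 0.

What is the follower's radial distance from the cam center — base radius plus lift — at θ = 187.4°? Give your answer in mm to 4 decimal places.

seg 1 [0°–141.2°] uniform, h=16: full span → s += 16 → s = 16.0000
seg 2 [141.2°–250.3°] uniform, h=29: θ=187.4° here. β=46.2, B=109.1. 29·46.2/109.1 = 12.2805 → s = 28.2805
radial distance = base radius + s = 10 + 28.2805 = 38.2805

38.2805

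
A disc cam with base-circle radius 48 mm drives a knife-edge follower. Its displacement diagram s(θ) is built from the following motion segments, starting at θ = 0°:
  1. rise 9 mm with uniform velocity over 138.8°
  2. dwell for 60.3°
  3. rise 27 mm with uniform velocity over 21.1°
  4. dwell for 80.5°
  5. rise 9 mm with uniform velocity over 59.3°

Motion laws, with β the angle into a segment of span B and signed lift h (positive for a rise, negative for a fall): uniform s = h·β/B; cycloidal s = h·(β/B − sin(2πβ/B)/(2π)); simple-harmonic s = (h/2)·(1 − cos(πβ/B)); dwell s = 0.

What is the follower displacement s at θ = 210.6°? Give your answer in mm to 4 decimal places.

seg 1 [0°–138.8°] uniform, h=9: full span → s += 9 → s = 9.0000
seg 2 [138.8°–199.1°] dwell: s stays 9.0000
seg 3 [199.1°–220.2°] uniform, h=27: θ=210.6° here. β=11.5, B=21.1. 27·11.5/21.1 = 14.7156 → s = 23.7156

23.7156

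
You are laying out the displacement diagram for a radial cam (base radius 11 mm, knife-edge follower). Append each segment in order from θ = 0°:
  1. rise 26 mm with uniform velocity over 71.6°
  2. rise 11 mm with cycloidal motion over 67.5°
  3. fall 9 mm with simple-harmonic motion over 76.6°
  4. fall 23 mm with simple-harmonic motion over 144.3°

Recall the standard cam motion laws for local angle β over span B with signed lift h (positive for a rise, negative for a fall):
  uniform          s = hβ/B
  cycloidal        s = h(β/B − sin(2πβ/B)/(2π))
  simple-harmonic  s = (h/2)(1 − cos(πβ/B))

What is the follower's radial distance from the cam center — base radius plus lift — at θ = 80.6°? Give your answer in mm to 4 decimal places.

seg 1 [0°–71.6°] uniform, h=26: full span → s += 26 → s = 26.0000
seg 2 [71.6°–139.1°] cycloidal, h=11: θ=80.6° here. β=9, B=67.5. 11·(0.1333 − sin(2π·0.1333)/(2π)) = 0.1656 → s = 26.1656
radial distance = base radius + s = 11 + 26.1656 = 37.1656

37.1656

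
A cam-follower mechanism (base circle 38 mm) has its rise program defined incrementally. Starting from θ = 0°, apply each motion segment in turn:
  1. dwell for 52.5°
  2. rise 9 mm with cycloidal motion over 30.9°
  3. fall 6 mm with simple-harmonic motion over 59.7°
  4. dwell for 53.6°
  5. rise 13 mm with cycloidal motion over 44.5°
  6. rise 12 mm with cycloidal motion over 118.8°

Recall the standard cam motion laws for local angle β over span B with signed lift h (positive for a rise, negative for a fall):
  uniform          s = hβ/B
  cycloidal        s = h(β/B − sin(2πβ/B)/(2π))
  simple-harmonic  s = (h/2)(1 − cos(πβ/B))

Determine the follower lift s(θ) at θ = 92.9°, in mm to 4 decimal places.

seg 1 [0°–52.5°] dwell: s stays 0.0000
seg 2 [52.5°–83.4°] cycloidal, h=9: full span → s += 9 → s = 9.0000
seg 3 [83.4°–143.1°] simple-harmonic, h=-6: θ=92.9° here. β=9.5, B=59.7. -6/2·(1 − cos(π·0.1591)) = -0.3671 → s = 8.6329

8.6329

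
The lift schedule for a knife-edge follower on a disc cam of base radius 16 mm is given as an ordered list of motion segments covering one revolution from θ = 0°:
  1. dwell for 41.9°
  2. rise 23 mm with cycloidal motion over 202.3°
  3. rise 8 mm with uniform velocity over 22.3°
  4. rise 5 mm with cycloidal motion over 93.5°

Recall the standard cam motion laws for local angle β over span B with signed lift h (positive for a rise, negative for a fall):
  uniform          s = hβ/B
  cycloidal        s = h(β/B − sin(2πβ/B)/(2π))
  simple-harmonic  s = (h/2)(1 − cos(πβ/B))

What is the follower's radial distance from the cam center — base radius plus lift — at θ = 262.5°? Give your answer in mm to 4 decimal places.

seg 1 [0°–41.9°] dwell: s stays 0.0000
seg 2 [41.9°–244.2°] cycloidal, h=23: full span → s += 23 → s = 23.0000
seg 3 [244.2°–266.5°] uniform, h=8: θ=262.5° here. β=18.3, B=22.3. 8·18.3/22.3 = 6.5650 → s = 29.5650
radial distance = base radius + s = 16 + 29.5650 = 45.5650

45.5650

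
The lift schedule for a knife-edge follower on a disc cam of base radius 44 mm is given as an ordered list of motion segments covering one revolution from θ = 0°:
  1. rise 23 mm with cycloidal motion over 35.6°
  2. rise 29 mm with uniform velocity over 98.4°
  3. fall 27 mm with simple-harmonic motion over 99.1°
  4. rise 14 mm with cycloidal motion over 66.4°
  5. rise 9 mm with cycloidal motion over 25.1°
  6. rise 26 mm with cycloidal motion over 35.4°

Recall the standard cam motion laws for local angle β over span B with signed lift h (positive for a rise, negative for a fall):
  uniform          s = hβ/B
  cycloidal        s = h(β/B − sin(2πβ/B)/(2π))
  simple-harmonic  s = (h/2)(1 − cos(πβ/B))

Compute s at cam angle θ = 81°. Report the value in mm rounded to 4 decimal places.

seg 1 [0°–35.6°] cycloidal, h=23: full span → s += 23 → s = 23.0000
seg 2 [35.6°–134°] uniform, h=29: θ=81° here. β=45.4, B=98.4. 29·45.4/98.4 = 13.3801 → s = 36.3801

36.3801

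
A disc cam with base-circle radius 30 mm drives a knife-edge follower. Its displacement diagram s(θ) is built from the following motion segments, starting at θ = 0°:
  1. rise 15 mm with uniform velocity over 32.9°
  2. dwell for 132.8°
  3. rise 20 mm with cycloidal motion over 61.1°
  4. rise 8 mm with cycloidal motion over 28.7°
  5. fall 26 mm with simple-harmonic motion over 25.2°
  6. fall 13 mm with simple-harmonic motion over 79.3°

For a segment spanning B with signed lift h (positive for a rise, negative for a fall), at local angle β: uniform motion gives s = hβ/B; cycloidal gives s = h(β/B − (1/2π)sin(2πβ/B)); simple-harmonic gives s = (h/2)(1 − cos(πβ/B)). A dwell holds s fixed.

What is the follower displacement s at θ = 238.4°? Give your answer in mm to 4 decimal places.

seg 1 [0°–32.9°] uniform, h=15: full span → s += 15 → s = 15.0000
seg 2 [32.9°–165.7°] dwell: s stays 15.0000
seg 3 [165.7°–226.8°] cycloidal, h=20: full span → s += 20 → s = 35.0000
seg 4 [226.8°–255.5°] cycloidal, h=8: θ=238.4° here. β=11.6, B=28.7. 8·(0.4042 − sin(2π·0.4042)/(2π)) = 2.5124 → s = 37.5124

37.5124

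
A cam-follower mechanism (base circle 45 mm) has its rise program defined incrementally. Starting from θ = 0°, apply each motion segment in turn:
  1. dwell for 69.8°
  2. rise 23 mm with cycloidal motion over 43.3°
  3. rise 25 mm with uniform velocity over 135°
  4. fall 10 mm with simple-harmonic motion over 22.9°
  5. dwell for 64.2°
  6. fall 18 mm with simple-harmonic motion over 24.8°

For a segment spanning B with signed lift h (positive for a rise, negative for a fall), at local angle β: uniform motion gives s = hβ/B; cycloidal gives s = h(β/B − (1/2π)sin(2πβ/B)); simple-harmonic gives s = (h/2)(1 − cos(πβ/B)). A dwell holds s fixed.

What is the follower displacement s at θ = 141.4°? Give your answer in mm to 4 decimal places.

seg 1 [0°–69.8°] dwell: s stays 0.0000
seg 2 [69.8°–113.1°] cycloidal, h=23: full span → s += 23 → s = 23.0000
seg 3 [113.1°–248.1°] uniform, h=25: θ=141.4° here. β=28.3, B=135. 25·28.3/135 = 5.2407 → s = 28.2407

28.2407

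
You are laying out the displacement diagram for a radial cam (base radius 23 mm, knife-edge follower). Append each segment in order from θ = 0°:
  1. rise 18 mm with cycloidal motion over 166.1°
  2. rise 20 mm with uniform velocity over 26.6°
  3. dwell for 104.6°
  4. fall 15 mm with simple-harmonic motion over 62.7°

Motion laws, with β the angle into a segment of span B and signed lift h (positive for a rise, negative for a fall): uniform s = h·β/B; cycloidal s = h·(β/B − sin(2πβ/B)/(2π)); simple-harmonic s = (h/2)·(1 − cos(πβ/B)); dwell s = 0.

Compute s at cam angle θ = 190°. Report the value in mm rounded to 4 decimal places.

seg 1 [0°–166.1°] cycloidal, h=18: full span → s += 18 → s = 18.0000
seg 2 [166.1°–192.7°] uniform, h=20: θ=190° here. β=23.9, B=26.6. 20·23.9/26.6 = 17.9699 → s = 35.9699

35.9699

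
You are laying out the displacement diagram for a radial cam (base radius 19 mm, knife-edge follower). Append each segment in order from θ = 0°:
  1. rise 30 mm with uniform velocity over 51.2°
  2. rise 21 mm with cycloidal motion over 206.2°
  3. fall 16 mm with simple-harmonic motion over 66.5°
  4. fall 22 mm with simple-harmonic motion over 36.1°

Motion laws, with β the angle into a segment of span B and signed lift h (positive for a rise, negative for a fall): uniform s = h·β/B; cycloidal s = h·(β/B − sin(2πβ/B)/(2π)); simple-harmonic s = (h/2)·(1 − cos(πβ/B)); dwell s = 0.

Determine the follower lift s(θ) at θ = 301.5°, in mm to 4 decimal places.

seg 1 [0°–51.2°] uniform, h=30: full span → s += 30 → s = 30.0000
seg 2 [51.2°–257.4°] cycloidal, h=21: full span → s += 21 → s = 51.0000
seg 3 [257.4°–323.9°] simple-harmonic, h=-16: θ=301.5° here. β=44.1, B=66.5. -16/2·(1 − cos(π·0.6632)) = -11.9234 → s = 39.0766

39.0766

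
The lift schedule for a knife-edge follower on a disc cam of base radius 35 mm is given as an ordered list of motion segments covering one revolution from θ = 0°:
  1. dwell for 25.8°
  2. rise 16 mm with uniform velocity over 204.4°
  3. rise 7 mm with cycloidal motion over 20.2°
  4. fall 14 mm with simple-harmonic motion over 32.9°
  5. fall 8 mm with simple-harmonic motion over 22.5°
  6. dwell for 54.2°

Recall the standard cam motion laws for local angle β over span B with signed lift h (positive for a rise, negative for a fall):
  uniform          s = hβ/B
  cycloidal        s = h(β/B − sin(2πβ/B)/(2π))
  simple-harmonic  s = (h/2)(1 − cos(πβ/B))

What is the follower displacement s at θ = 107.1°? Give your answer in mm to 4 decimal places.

seg 1 [0°–25.8°] dwell: s stays 0.0000
seg 2 [25.8°–230.2°] uniform, h=16: θ=107.1° here. β=81.3, B=204.4. 16·81.3/204.4 = 6.3640 → s = 6.3640

6.3640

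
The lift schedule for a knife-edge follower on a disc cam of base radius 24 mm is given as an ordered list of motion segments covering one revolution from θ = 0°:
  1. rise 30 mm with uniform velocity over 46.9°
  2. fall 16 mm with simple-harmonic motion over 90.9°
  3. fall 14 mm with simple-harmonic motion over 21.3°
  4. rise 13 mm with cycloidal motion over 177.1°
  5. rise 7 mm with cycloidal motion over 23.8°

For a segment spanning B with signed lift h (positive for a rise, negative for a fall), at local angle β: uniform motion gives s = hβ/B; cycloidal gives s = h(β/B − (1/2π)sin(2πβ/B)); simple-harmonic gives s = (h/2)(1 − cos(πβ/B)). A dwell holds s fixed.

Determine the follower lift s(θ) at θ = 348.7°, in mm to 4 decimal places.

seg 1 [0°–46.9°] uniform, h=30: full span → s += 30 → s = 30.0000
seg 2 [46.9°–137.8°] simple-harmonic, h=-16: full span → s += -16 → s = 14.0000
seg 3 [137.8°–159.1°] simple-harmonic, h=-14: full span → s += -14 → s = 0.0000
seg 4 [159.1°–336.2°] cycloidal, h=13: full span → s += 13 → s = 13.0000
seg 5 [336.2°–360°] cycloidal, h=7: θ=348.7° here. β=12.5, B=23.8. 7·(0.5252 − sin(2π·0.5252)/(2π)) = 3.8522 → s = 16.8522

16.8522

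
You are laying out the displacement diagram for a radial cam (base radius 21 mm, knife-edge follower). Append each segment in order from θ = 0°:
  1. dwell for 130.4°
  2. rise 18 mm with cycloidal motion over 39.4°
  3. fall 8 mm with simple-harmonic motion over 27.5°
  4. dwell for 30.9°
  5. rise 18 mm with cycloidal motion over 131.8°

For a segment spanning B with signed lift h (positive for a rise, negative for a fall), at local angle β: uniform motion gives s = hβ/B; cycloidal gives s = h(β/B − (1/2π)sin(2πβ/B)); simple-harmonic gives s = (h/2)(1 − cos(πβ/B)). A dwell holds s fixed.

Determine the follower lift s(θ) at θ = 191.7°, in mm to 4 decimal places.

seg 1 [0°–130.4°] dwell: s stays 0.0000
seg 2 [130.4°–169.8°] cycloidal, h=18: full span → s += 18 → s = 18.0000
seg 3 [169.8°–197.3°] simple-harmonic, h=-8: θ=191.7° here. β=21.9, B=27.5. -8/2·(1 − cos(π·0.7964)) = -7.2090 → s = 10.7910

10.7910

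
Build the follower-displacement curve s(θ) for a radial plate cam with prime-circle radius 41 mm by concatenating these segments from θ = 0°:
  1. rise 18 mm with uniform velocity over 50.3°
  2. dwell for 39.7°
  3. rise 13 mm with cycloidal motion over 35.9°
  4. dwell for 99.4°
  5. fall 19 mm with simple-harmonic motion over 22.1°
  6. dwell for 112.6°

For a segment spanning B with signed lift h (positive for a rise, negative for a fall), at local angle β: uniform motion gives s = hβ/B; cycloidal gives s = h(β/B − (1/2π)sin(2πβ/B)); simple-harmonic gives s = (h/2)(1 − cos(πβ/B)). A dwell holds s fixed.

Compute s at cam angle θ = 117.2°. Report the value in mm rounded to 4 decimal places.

seg 1 [0°–50.3°] uniform, h=18: full span → s += 18 → s = 18.0000
seg 2 [50.3°–90°] dwell: s stays 18.0000
seg 3 [90°–125.9°] cycloidal, h=13: θ=117.2° here. β=27.2, B=35.9. 13·(0.7577 − sin(2π·0.7577)/(2π)) = 11.9162 → s = 29.9162

29.9162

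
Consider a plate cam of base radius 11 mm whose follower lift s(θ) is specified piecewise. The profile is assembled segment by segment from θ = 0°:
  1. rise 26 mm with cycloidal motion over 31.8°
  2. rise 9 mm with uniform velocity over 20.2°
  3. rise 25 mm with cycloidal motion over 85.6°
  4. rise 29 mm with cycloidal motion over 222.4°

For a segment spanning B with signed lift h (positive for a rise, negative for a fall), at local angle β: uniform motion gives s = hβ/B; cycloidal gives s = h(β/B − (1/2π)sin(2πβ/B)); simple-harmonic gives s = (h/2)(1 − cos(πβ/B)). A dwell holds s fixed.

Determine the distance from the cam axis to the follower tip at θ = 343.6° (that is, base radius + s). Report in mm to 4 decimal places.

seg 1 [0°–31.8°] cycloidal, h=26: full span → s += 26 → s = 26.0000
seg 2 [31.8°–52°] uniform, h=9: full span → s += 9 → s = 35.0000
seg 3 [52°–137.6°] cycloidal, h=25: full span → s += 25 → s = 60.0000
seg 4 [137.6°–360°] cycloidal, h=29: θ=343.6° here. β=206, B=222.4. 29·(0.9263 − sin(2π·0.9263)/(2π)) = 28.9243 → s = 88.9243
radial distance = base radius + s = 11 + 88.9243 = 99.9243

99.9243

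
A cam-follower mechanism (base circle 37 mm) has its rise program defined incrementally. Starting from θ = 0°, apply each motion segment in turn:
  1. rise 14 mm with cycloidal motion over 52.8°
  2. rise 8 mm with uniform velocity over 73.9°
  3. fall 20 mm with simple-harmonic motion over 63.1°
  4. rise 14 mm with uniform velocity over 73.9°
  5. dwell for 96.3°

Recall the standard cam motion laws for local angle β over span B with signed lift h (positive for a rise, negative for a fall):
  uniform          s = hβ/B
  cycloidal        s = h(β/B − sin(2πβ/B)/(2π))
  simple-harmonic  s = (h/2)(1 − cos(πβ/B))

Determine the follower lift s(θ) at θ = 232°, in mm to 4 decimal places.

seg 1 [0°–52.8°] cycloidal, h=14: full span → s += 14 → s = 14.0000
seg 2 [52.8°–126.7°] uniform, h=8: full span → s += 8 → s = 22.0000
seg 3 [126.7°–189.8°] simple-harmonic, h=-20: full span → s += -20 → s = 2.0000
seg 4 [189.8°–263.7°] uniform, h=14: θ=232° here. β=42.2, B=73.9. 14·42.2/73.9 = 7.9946 → s = 9.9946

9.9946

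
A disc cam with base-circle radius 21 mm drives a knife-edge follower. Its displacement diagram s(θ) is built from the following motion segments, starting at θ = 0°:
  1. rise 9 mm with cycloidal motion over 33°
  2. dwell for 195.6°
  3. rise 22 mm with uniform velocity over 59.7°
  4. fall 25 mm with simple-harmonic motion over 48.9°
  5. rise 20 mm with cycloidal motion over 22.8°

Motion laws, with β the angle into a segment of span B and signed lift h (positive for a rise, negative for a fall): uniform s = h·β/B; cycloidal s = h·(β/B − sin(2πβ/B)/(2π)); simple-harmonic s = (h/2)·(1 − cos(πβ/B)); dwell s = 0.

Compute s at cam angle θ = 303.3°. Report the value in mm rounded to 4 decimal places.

seg 1 [0°–33°] cycloidal, h=9: full span → s += 9 → s = 9.0000
seg 2 [33°–228.6°] dwell: s stays 9.0000
seg 3 [228.6°–288.3°] uniform, h=22: full span → s += 22 → s = 31.0000
seg 4 [288.3°–337.2°] simple-harmonic, h=-25: θ=303.3° here. β=15, B=48.9. -25/2·(1 − cos(π·0.3067)) = -5.3687 → s = 25.6313

25.6313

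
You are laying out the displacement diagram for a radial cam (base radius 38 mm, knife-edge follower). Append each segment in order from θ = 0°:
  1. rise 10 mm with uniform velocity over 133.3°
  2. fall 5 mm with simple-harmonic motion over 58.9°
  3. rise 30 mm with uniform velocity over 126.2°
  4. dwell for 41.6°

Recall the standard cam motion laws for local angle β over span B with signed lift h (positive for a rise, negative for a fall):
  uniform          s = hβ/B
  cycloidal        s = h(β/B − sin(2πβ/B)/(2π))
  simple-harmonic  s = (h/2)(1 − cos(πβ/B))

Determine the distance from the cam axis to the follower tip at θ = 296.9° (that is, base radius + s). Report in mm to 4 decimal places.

seg 1 [0°–133.3°] uniform, h=10: full span → s += 10 → s = 10.0000
seg 2 [133.3°–192.2°] simple-harmonic, h=-5: full span → s += -5 → s = 5.0000
seg 3 [192.2°–318.4°] uniform, h=30: θ=296.9° here. β=104.7, B=126.2. 30·104.7/126.2 = 24.8891 → s = 29.8891
radial distance = base radius + s = 38 + 29.8891 = 67.8891

67.8891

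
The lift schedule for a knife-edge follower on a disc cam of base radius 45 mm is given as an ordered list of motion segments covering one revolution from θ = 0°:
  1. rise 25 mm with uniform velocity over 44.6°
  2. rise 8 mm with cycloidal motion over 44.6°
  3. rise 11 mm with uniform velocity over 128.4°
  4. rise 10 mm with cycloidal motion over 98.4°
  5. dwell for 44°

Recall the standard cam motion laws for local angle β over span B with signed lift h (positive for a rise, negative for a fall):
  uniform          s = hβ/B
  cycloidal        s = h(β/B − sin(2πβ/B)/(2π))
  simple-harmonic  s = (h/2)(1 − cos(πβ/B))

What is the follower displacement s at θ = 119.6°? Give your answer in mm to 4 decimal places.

seg 1 [0°–44.6°] uniform, h=25: full span → s += 25 → s = 25.0000
seg 2 [44.6°–89.2°] cycloidal, h=8: full span → s += 8 → s = 33.0000
seg 3 [89.2°–217.6°] uniform, h=11: θ=119.6° here. β=30.4, B=128.4. 11·30.4/128.4 = 2.6044 → s = 35.6044

35.6044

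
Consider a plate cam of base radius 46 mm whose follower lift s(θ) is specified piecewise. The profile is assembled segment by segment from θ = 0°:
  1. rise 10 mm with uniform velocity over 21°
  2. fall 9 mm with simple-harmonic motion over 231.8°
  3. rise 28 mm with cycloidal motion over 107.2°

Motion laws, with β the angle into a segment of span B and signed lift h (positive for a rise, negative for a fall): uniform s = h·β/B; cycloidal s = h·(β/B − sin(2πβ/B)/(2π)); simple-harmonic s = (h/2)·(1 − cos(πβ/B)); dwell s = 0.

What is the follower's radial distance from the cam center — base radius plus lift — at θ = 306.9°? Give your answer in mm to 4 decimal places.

seg 1 [0°–21°] uniform, h=10: full span → s += 10 → s = 10.0000
seg 2 [21°–252.8°] simple-harmonic, h=-9: full span → s += -9 → s = 1.0000
seg 3 [252.8°–360°] cycloidal, h=28: θ=306.9° here. β=54.1, B=107.2. 28·(0.5047 − sin(2π·0.5047)/(2π)) = 14.2612 → s = 15.2612
radial distance = base radius + s = 46 + 15.2612 = 61.2612

61.2612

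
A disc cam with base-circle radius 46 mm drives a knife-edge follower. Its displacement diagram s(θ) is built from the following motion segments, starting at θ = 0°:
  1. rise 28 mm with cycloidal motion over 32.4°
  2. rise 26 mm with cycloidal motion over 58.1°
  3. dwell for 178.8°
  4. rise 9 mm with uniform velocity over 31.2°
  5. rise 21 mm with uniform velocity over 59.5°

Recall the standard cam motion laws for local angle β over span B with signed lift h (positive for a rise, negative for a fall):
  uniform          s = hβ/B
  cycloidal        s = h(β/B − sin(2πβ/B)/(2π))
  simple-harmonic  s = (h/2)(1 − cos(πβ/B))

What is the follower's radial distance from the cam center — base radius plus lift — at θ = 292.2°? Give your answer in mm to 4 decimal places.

seg 1 [0°–32.4°] cycloidal, h=28: full span → s += 28 → s = 28.0000
seg 2 [32.4°–90.5°] cycloidal, h=26: full span → s += 26 → s = 54.0000
seg 3 [90.5°–269.3°] dwell: s stays 54.0000
seg 4 [269.3°–300.5°] uniform, h=9: θ=292.2° here. β=22.9, B=31.2. 9·22.9/31.2 = 6.6058 → s = 60.6058
radial distance = base radius + s = 46 + 60.6058 = 106.6058

106.6058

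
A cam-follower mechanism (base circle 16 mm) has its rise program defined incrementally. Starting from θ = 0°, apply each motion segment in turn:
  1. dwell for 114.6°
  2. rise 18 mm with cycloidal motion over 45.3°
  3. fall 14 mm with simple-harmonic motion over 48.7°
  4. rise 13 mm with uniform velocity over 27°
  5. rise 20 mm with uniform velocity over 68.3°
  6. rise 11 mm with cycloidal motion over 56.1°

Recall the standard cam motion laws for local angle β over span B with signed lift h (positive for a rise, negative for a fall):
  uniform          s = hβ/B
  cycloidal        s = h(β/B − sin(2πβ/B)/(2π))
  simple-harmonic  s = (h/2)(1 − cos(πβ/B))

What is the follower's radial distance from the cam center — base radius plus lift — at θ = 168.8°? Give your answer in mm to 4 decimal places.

seg 1 [0°–114.6°] dwell: s stays 0.0000
seg 2 [114.6°–159.9°] cycloidal, h=18: full span → s += 18 → s = 18.0000
seg 3 [159.9°–208.6°] simple-harmonic, h=-14: θ=168.8° here. β=8.9, B=48.7. -14/2·(1 − cos(π·0.1828)) = -1.1223 → s = 16.8777
radial distance = base radius + s = 16 + 16.8777 = 32.8777

32.8777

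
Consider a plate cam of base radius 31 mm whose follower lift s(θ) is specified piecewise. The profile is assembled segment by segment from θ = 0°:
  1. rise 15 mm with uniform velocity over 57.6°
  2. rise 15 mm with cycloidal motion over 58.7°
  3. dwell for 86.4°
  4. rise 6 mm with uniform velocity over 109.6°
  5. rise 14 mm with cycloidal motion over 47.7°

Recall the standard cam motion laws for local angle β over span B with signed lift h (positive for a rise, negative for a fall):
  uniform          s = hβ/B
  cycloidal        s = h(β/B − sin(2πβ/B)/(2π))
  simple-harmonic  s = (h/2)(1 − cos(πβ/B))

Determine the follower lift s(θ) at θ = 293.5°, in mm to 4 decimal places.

seg 1 [0°–57.6°] uniform, h=15: full span → s += 15 → s = 15.0000
seg 2 [57.6°–116.3°] cycloidal, h=15: full span → s += 15 → s = 30.0000
seg 3 [116.3°–202.7°] dwell: s stays 30.0000
seg 4 [202.7°–312.3°] uniform, h=6: θ=293.5° here. β=90.8, B=109.6. 6·90.8/109.6 = 4.9708 → s = 34.9708

34.9708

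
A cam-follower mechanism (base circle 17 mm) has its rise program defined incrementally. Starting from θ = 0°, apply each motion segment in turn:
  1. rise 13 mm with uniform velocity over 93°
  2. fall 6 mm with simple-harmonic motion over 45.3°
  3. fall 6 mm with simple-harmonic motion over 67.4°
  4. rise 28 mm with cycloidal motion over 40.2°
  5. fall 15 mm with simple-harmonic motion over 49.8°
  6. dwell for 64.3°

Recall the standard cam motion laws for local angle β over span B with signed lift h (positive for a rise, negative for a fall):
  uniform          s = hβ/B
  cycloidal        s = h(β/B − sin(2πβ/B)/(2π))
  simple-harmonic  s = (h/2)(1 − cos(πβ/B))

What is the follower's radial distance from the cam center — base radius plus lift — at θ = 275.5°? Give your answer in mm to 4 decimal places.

seg 1 [0°–93°] uniform, h=13: full span → s += 13 → s = 13.0000
seg 2 [93°–138.3°] simple-harmonic, h=-6: full span → s += -6 → s = 7.0000
seg 3 [138.3°–205.7°] simple-harmonic, h=-6: full span → s += -6 → s = 1.0000
seg 4 [205.7°–245.9°] cycloidal, h=28: full span → s += 28 → s = 29.0000
seg 5 [245.9°–295.7°] simple-harmonic, h=-15: θ=275.5° here. β=29.6, B=49.8. -15/2·(1 − cos(π·0.5944)) = -9.6913 → s = 19.3087
radial distance = base radius + s = 17 + 19.3087 = 36.3087

36.3087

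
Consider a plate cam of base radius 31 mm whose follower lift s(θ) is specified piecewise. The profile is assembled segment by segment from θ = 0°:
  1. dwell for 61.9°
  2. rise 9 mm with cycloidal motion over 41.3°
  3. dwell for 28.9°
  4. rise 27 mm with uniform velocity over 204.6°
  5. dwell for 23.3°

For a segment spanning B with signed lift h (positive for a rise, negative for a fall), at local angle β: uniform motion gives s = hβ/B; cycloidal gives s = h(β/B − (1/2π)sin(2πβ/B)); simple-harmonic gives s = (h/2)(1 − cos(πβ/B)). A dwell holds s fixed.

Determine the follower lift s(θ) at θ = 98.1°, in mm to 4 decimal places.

seg 1 [0°–61.9°] dwell: s stays 0.0000
seg 2 [61.9°–103.2°] cycloidal, h=9: θ=98.1° here. β=36.2, B=41.3. 9·(0.8765 − sin(2π·0.8765)/(2π)) = 8.8918 → s = 8.8918

8.8918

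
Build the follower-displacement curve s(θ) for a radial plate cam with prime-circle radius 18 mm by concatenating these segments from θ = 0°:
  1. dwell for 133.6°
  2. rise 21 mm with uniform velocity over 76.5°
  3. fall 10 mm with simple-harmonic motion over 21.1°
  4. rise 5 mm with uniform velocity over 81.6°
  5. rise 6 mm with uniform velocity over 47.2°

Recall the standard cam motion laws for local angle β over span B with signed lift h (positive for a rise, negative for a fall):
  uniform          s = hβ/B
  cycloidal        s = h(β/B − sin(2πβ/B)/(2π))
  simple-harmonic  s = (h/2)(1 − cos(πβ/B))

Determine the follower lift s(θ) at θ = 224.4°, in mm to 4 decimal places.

seg 1 [0°–133.6°] dwell: s stays 0.0000
seg 2 [133.6°–210.1°] uniform, h=21: full span → s += 21 → s = 21.0000
seg 3 [210.1°–231.2°] simple-harmonic, h=-10: θ=224.4° here. β=14.3, B=21.1. -10/2·(1 − cos(π·0.6777)) = -7.6489 → s = 13.3511

13.3511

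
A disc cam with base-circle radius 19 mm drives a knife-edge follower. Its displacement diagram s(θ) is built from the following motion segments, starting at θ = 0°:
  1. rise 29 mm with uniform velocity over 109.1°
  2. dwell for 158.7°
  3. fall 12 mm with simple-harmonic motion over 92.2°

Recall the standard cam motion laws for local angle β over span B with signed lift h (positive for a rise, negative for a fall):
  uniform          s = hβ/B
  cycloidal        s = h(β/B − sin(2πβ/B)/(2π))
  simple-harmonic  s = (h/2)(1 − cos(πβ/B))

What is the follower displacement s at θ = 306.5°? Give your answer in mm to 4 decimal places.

seg 1 [0°–109.1°] uniform, h=29: full span → s += 29 → s = 29.0000
seg 2 [109.1°–267.8°] dwell: s stays 29.0000
seg 3 [267.8°–360°] simple-harmonic, h=-12: θ=306.5° here. β=38.7, B=92.2. -12/2·(1 − cos(π·0.4197)) = -4.5031 → s = 24.4969

24.4969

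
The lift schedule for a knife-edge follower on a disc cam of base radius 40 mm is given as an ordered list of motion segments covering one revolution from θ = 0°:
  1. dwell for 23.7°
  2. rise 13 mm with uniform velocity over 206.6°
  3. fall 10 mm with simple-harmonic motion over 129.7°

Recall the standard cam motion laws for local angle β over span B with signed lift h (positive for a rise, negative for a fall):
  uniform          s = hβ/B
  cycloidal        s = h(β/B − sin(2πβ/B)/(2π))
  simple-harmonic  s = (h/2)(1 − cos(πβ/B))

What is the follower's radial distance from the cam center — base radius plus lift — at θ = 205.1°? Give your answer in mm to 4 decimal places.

seg 1 [0°–23.7°] dwell: s stays 0.0000
seg 2 [23.7°–230.3°] uniform, h=13: θ=205.1° here. β=181.4, B=206.6. 13·181.4/206.6 = 11.4143 → s = 11.4143
radial distance = base radius + s = 40 + 11.4143 = 51.4143

51.4143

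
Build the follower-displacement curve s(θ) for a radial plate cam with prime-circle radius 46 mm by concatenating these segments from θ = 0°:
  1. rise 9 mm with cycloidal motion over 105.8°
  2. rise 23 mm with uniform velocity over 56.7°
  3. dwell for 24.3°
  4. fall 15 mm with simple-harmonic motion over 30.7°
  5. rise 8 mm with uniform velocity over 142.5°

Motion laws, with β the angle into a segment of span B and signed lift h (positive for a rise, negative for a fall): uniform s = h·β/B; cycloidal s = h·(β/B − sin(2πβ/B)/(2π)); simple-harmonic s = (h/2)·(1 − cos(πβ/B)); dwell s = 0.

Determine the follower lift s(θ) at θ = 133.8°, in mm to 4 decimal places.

seg 1 [0°–105.8°] cycloidal, h=9: full span → s += 9 → s = 9.0000
seg 2 [105.8°–162.5°] uniform, h=23: θ=133.8° here. β=28, B=56.7. 23·28/56.7 = 11.3580 → s = 20.3580

20.3580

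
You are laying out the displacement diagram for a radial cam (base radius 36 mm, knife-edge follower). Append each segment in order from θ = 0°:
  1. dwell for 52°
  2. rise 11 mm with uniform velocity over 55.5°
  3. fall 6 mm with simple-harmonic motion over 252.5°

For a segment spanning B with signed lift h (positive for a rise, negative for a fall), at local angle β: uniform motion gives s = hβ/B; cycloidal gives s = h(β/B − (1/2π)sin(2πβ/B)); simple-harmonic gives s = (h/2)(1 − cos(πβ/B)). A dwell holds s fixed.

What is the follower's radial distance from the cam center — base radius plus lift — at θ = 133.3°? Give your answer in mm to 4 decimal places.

seg 1 [0°–52°] dwell: s stays 0.0000
seg 2 [52°–107.5°] uniform, h=11: full span → s += 11 → s = 11.0000
seg 3 [107.5°–360°] simple-harmonic, h=-6: θ=133.3° here. β=25.8, B=252.5. -6/2·(1 − cos(π·0.1022)) = -0.1532 → s = 10.8468
radial distance = base radius + s = 36 + 10.8468 = 46.8468

46.8468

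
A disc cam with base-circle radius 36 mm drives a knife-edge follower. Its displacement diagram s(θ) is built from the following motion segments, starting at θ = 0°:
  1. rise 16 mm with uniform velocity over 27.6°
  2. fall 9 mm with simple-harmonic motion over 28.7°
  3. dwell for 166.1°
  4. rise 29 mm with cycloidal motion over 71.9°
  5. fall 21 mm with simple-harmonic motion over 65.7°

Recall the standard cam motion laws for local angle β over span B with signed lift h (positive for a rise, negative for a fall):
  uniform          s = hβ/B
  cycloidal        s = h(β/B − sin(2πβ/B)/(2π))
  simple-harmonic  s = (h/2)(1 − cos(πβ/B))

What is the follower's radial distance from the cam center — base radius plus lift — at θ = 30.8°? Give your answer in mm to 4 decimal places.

seg 1 [0°–27.6°] uniform, h=16: full span → s += 16 → s = 16.0000
seg 2 [27.6°–56.3°] simple-harmonic, h=-9: θ=30.8° here. β=3.2, B=28.7. -9/2·(1 − cos(π·0.1115)) = -0.2733 → s = 15.7267
radial distance = base radius + s = 36 + 15.7267 = 51.7267

51.7267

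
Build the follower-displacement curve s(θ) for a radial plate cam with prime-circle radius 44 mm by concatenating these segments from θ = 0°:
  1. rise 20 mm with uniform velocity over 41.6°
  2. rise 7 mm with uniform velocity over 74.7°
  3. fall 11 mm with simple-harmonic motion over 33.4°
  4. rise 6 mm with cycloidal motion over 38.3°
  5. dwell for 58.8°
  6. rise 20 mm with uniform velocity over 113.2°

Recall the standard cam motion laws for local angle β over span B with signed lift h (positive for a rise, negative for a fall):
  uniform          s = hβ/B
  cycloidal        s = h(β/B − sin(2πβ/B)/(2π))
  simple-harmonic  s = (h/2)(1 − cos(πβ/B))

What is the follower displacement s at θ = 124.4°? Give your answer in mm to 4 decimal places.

seg 1 [0°–41.6°] uniform, h=20: full span → s += 20 → s = 20.0000
seg 2 [41.6°–116.3°] uniform, h=7: full span → s += 7 → s = 27.0000
seg 3 [116.3°–149.7°] simple-harmonic, h=-11: θ=124.4° here. β=8.1, B=33.4. -11/2·(1 − cos(π·0.2425)) = -1.5205 → s = 25.4795

25.4795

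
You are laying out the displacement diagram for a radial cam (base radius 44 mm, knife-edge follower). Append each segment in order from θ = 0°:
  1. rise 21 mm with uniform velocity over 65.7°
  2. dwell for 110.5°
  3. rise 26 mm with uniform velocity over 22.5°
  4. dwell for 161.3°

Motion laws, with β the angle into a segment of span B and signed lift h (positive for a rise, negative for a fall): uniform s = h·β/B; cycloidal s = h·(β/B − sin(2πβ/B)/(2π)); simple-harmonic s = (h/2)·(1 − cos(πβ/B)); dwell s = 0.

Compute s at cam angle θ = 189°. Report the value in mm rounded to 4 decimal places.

seg 1 [0°–65.7°] uniform, h=21: full span → s += 21 → s = 21.0000
seg 2 [65.7°–176.2°] dwell: s stays 21.0000
seg 3 [176.2°–198.7°] uniform, h=26: θ=189° here. β=12.8, B=22.5. 26·12.8/22.5 = 14.7911 → s = 35.7911

35.7911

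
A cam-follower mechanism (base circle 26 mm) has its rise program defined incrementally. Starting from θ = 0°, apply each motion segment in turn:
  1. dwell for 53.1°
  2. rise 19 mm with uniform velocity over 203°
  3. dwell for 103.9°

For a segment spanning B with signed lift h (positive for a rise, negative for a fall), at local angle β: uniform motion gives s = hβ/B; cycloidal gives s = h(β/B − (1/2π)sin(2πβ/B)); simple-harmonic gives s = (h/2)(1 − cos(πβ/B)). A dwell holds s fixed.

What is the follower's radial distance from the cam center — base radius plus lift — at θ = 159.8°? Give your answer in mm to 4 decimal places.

seg 1 [0°–53.1°] dwell: s stays 0.0000
seg 2 [53.1°–256.1°] uniform, h=19: θ=159.8° here. β=106.7, B=203. 19·106.7/203 = 9.9867 → s = 9.9867
radial distance = base radius + s = 26 + 9.9867 = 35.9867

35.9867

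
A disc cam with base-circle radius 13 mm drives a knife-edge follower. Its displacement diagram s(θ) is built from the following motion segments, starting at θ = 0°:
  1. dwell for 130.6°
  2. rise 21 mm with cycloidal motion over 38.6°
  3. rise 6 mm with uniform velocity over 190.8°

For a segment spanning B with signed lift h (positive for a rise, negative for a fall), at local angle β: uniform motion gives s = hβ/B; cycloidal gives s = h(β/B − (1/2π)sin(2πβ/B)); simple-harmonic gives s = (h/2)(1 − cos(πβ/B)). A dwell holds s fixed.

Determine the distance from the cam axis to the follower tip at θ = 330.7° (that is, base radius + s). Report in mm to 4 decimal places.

seg 1 [0°–130.6°] dwell: s stays 0.0000
seg 2 [130.6°–169.2°] cycloidal, h=21: full span → s += 21 → s = 21.0000
seg 3 [169.2°–360°] uniform, h=6: θ=330.7° here. β=161.5, B=190.8. 6·161.5/190.8 = 5.0786 → s = 26.0786
radial distance = base radius + s = 13 + 26.0786 = 39.0786

39.0786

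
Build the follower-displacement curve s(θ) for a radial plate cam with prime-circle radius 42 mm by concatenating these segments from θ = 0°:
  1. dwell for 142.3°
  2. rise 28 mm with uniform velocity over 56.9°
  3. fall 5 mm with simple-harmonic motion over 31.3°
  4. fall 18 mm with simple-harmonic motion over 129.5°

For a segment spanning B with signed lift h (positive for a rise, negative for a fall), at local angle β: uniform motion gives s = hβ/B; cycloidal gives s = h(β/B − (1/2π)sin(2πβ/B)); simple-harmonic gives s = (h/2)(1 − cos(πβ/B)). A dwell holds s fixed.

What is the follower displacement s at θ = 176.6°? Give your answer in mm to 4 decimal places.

seg 1 [0°–142.3°] dwell: s stays 0.0000
seg 2 [142.3°–199.2°] uniform, h=28: θ=176.6° here. β=34.3, B=56.9. 28·34.3/56.9 = 16.8787 → s = 16.8787

16.8787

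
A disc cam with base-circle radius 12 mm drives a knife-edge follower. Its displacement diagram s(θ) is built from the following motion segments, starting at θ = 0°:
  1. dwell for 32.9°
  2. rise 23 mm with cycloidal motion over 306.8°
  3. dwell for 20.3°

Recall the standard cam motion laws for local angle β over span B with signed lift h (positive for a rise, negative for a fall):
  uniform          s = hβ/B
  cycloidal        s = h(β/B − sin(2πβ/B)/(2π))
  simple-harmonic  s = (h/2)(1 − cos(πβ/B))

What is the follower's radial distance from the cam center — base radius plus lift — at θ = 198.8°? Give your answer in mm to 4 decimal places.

seg 1 [0°–32.9°] dwell: s stays 0.0000
seg 2 [32.9°–339.7°] cycloidal, h=23: θ=198.8° here. β=165.9, B=306.8. 23·(0.5407 − sin(2π·0.5407)/(2π)) = 13.3640 → s = 13.3640
radial distance = base radius + s = 12 + 13.3640 = 25.3640

25.3640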